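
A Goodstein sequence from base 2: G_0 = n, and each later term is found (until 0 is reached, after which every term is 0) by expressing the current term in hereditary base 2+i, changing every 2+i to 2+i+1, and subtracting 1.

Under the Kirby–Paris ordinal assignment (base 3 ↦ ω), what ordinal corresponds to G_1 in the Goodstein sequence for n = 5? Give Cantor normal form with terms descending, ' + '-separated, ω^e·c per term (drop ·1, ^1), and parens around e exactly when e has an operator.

ω^ω

step 0: 5 = 2^2 + 1; sub 3 for 2: 3^3 + 1; = 28; G_1 = 28−1 = 27
step 1: 27 = 3^3; sub 4 for 3: 4^4; = 256; G_2 = 256−1 = 255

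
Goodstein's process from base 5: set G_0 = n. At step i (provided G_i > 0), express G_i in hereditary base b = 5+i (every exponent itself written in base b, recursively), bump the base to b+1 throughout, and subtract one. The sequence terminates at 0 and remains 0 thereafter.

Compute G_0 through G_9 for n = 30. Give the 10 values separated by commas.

G_0 = 30. HB_5(30) = 5^2 + 5. Bump = 42. G_1 = 41.
G_1 = 41. HB_6(41) = 6^2 + 5. Bump = 54. G_2 = 53.
G_2 = 53. HB_7(53) = 7^2 + 4. Bump = 68. G_3 = 67.
G_3 = 67. HB_8(67) = 8^2 + 3. Bump = 84. G_4 = 83.
G_4 = 83. HB_9(83) = 9^2 + 2. Bump = 102. G_5 = 101.
G_5 = 101. HB_10(101) = 10^2 + 1. Bump = 122. G_6 = 121.
G_6 = 121. HB_11(121) = 11^2. Bump = 144. G_7 = 143.
G_7 = 143. HB_12(143) = 11·12 + 11. Bump = 154. G_8 = 153.
G_8 = 153. HB_13(153) = 11·13 + 10. Bump = 164. G_9 = 163.

30, 41, 53, 67, 83, 101, 121, 143, 153, 163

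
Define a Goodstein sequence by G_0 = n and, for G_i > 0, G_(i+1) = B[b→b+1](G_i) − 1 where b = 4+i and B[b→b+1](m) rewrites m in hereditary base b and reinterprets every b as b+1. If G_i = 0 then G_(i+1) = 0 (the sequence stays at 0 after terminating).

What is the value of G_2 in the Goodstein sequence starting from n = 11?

13

G_0 = 11. HB_4(11) = 2·4 + 3. Bump = 13. G_1 = 12.
G_1 = 12. HB_5(12) = 2·5 + 2. Bump = 14. G_2 = 13.
G_2 = 13. HB_6(13) = 2·6 + 1. Bump = 15. G_3 = 14.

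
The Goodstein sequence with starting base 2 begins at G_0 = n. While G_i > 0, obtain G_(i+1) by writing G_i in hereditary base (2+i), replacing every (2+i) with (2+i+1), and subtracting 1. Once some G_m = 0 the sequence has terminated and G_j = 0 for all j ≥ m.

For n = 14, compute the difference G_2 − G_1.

1171

base 2: 14 = 2^(2 + 1) + 2^2 + 2; at 3: 3^(3 + 1) + 3^3 + 3 = 111; next = 110
base 3: 110 = 3^(3 + 1) + 3^3 + 2; at 4: 4^(4 + 1) + 4^4 + 2 = 1282; next = 1281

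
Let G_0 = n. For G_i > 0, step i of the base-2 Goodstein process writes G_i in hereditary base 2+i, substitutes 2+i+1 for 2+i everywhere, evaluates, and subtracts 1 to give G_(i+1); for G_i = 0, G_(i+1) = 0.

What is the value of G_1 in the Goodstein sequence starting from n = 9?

(0) 9|_2 = 2^(2 + 1) + 1 ↦ 3^(3 + 1) + 1|_3 = 82 ⇒ 81
(1) 81|_3 = 3^(3 + 1) ↦ 4^(4 + 1)|_4 = 1024 ⇒ 1023

81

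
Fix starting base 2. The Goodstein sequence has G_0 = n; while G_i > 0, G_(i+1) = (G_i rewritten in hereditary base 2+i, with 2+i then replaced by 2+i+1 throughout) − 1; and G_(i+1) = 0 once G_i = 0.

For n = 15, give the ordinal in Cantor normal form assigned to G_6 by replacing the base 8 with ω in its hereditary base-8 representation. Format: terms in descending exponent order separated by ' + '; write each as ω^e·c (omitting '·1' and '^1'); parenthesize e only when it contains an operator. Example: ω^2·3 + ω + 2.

i=0: 15 = 2^(2 + 1) + 2^2 + 2 + 1 (b=2); 2→3: 3^(3 + 1) + 3^3 + 3 + 1 = 112; 112−1 = 111
i=1: 111 = 3^(3 + 1) + 3^3 + 3 (b=3); 3→4: 4^(4 + 1) + 4^4 + 4 = 1284; 1284−1 = 1283
i=2: 1283 = 4^(4 + 1) + 4^4 + 3 (b=4); 4→5: 5^(5 + 1) + 5^5 + 3 = 18753; 18753−1 = 18752
i=3: 18752 = 5^(5 + 1) + 5^5 + 2 (b=5); 5→6: 6^(6 + 1) + 6^6 + 2 = 326594; 326594−1 = 326593
i=4: 326593 = 6^(6 + 1) + 6^6 + 1 (b=6); 6→7: 7^(7 + 1) + 7^7 + 1 = 6588345; 6588345−1 = 6588344
i=5: 6588344 = 7^(7 + 1) + 7^7 (b=7); 7→8: 8^(8 + 1) + 8^8 = 150994944; 150994944−1 = 150994943

ω^(ω + 1) + ω^7·7 + ω^6·7 + ω^5·7 + ω^4·7 + ω^3·7 + ω^2·7 + ω·7 + 7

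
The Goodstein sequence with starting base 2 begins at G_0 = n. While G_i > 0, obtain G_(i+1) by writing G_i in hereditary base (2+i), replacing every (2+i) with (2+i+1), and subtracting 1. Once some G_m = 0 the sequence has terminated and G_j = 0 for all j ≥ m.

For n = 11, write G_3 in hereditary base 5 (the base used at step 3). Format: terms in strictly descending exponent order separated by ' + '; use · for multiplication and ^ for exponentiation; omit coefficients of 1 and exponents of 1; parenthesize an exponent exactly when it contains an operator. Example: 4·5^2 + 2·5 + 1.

5^(5 + 1) + 2

G_0 = 11. HB_2(11) = 2^(2 + 1) + 2 + 1. Bump = 85. G_1 = 84.
G_1 = 84. HB_3(84) = 3^(3 + 1) + 3. Bump = 1028. G_2 = 1027.
G_2 = 1027. HB_4(1027) = 4^(4 + 1) + 3. Bump = 15628. G_3 = 15627.
G_3 = 15627. HB_5(15627) = 5^(5 + 1) + 2. Bump = 279938. G_4 = 279937.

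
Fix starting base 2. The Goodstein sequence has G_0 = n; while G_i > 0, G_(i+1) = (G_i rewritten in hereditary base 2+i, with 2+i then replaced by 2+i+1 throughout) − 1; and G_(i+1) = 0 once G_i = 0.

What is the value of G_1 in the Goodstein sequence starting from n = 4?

step 0: 4 = 2^2; sub 3 for 2: 3^3; = 27; G_1 = 27−1 = 26
step 1: 26 = 2·3^2 + 2·3 + 2; sub 4 for 3: 2·4^2 + 2·4 + 2; = 42; G_2 = 42−1 = 41

26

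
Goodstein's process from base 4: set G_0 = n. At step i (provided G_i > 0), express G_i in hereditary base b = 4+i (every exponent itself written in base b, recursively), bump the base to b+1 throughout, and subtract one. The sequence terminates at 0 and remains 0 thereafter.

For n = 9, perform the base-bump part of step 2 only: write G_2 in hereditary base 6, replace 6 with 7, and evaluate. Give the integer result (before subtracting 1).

12

(0) 9|_4 = 2·4 + 1 ↦ 2·5 + 1|_5 = 11 ⇒ 10
(1) 10|_5 = 2·5 ↦ 2·6|_6 = 12 ⇒ 11
(2) 11|_6 = 6 + 5 ↦ 7 + 5|_7 = 12 ⇒ 11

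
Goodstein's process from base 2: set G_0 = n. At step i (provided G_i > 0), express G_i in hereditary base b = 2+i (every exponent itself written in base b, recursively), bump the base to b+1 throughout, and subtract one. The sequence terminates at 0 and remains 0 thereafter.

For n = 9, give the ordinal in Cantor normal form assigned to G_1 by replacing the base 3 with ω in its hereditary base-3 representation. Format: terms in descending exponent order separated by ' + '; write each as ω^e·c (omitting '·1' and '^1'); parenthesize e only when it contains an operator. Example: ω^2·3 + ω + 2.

(0) 9|_2 = 2^(2 + 1) + 1 ↦ 3^(3 + 1) + 1|_3 = 82 ⇒ 81
(1) 81|_3 = 3^(3 + 1) ↦ 4^(4 + 1)|_4 = 1024 ⇒ 1023

ω^(ω + 1)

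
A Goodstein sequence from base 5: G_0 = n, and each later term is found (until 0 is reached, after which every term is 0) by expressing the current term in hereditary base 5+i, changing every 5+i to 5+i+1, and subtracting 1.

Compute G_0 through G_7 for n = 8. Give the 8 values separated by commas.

8, 8, 8, 8, 8, 7, 6, 5

step 0: 8 = 5 + 3; sub 6 for 5: 6 + 3; = 9; G_1 = 9−1 = 8
step 1: 8 = 6 + 2; sub 7 for 6: 7 + 2; = 9; G_2 = 9−1 = 8
step 2: 8 = 7 + 1; sub 8 for 7: 8 + 1; = 9; G_3 = 9−1 = 8
step 3: 8 = 8; sub 9 for 8: 9; = 9; G_4 = 9−1 = 8
step 4: 8 = 8; sub 10 for 9: 8; = 8; G_5 = 8−1 = 7
step 5: 7 = 7; sub 11 for 10: 7; = 7; G_6 = 7−1 = 6
step 6: 6 = 6; sub 12 for 11: 6; = 6; G_7 = 6−1 = 5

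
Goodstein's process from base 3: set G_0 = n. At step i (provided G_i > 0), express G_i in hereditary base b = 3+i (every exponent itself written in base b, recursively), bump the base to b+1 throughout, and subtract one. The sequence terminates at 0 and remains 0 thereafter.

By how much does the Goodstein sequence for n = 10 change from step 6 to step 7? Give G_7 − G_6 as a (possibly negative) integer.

G_0=10  [base 3] 3^2 + 1  →[3↦4]→  4^2 + 1 = 17  −1 ⇒ G_1=16
G_1=16  [base 4] 4^2  →[4↦5]→  5^2 = 25  −1 ⇒ G_2=24
G_2=24  [base 5] 4·5 + 4  →[5↦6]→  4·6 + 4 = 28  −1 ⇒ G_3=27
G_3=27  [base 6] 4·6 + 3  →[6↦7]→  4·7 + 3 = 31  −1 ⇒ G_4=30
G_4=30  [base 7] 4·7 + 2  →[7↦8]→  4·8 + 2 = 34  −1 ⇒ G_5=33
G_5=33  [base 8] 4·8 + 1  →[8↦9]→  4·9 + 1 = 37  −1 ⇒ G_6=36
G_6=36  [base 9] 4·9  →[9↦10]→  4·10 = 40  −1 ⇒ G_7=39

3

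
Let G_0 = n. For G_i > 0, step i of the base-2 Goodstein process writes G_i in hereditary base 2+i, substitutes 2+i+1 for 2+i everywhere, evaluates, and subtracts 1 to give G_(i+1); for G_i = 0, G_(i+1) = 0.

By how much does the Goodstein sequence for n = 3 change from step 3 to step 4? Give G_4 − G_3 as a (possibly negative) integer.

(0) 3|_2 = 2 + 1 ↦ 3 + 1|_3 = 4 ⇒ 3
(1) 3|_3 = 3 ↦ 4|_4 = 4 ⇒ 3
(2) 3|_4 = 3 ↦ 3|_5 = 3 ⇒ 2
(3) 2|_5 = 2 ↦ 2|_6 = 2 ⇒ 1

-1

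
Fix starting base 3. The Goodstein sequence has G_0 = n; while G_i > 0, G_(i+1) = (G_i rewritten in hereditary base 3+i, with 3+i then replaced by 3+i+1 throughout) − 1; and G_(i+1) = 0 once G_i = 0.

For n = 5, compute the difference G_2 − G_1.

0

i=0: 5 = 3 + 2 (b=3); 3→4: 4 + 2 = 6; 6−1 = 5
i=1: 5 = 4 + 1 (b=4); 4→5: 5 + 1 = 6; 6−1 = 5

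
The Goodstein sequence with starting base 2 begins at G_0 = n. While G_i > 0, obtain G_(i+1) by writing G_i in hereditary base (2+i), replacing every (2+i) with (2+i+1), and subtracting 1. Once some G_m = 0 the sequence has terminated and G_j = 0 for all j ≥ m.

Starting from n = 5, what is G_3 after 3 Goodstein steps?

5 —HB2→ 2^2 + 1 —bump→ 3^3 + 1 = 28 —(−1)→ 27
27 —HB3→ 3^3 —bump→ 4^4 = 256 —(−1)→ 255
255 —HB4→ 3·4^3 + 3·4^2 + 3·4 + 3 —bump→ 3·5^3 + 3·5^2 + 3·5 + 3 = 468 —(−1)→ 467

467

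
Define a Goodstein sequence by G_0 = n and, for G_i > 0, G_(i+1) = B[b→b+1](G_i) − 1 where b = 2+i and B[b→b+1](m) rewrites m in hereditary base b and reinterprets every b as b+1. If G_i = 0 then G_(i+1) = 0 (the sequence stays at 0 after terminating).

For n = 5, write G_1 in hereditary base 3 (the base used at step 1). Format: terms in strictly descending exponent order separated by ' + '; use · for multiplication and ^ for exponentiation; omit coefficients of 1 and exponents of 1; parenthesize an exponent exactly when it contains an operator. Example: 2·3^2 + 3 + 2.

3^3

5 —HB2→ 2^2 + 1 —bump→ 3^3 + 1 = 28 —(−1)→ 27
27 —HB3→ 3^3 —bump→ 4^4 = 256 —(−1)→ 255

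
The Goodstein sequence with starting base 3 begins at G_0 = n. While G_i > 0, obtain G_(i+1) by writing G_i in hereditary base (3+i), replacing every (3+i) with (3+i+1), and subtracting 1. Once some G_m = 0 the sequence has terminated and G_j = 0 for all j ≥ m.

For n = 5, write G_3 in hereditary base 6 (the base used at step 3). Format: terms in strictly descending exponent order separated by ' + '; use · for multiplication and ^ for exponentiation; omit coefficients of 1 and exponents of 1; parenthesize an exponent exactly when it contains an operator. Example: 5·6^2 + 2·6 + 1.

(0) 5|_3 = 3 + 2 ↦ 4 + 2|_4 = 6 ⇒ 5
(1) 5|_4 = 4 + 1 ↦ 5 + 1|_5 = 6 ⇒ 5
(2) 5|_5 = 5 ↦ 6|_6 = 6 ⇒ 5
(3) 5|_6 = 5 ↦ 5|_7 = 5 ⇒ 4

5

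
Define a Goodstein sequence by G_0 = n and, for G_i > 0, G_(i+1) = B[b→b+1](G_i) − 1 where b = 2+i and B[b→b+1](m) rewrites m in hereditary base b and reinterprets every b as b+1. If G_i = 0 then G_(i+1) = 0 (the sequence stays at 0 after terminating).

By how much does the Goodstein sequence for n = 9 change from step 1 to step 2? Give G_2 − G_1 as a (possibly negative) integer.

9 —HB2→ 2^(2 + 1) + 1 —bump→ 3^(3 + 1) + 1 = 82 —(−1)→ 81
81 —HB3→ 3^(3 + 1) —bump→ 4^(4 + 1) = 1024 —(−1)→ 1023

942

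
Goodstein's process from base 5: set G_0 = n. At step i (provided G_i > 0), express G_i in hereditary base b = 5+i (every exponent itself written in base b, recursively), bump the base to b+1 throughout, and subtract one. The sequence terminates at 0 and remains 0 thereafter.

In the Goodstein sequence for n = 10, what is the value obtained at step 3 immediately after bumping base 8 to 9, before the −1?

12

10 —HB5→ 2·5 —bump→ 2·6 = 12 —(−1)→ 11
11 —HB6→ 6 + 5 —bump→ 7 + 5 = 12 —(−1)→ 11
11 —HB7→ 7 + 4 —bump→ 8 + 4 = 12 —(−1)→ 11
11 —HB8→ 8 + 3 —bump→ 9 + 3 = 12 —(−1)→ 11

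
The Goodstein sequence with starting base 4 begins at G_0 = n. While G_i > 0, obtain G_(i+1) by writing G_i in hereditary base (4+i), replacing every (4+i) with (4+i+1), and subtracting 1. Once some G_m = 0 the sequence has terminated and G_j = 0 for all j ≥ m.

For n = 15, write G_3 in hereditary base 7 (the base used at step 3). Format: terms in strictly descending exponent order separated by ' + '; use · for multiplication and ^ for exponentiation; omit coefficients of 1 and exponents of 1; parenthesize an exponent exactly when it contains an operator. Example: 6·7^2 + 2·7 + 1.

3·7

15 —HB4→ 3·4 + 3 —bump→ 3·5 + 3 = 18 —(−1)→ 17
17 —HB5→ 3·5 + 2 —bump→ 3·6 + 2 = 20 —(−1)→ 19
19 —HB6→ 3·6 + 1 —bump→ 3·7 + 1 = 22 —(−1)→ 21
21 —HB7→ 3·7 —bump→ 3·8 = 24 —(−1)→ 23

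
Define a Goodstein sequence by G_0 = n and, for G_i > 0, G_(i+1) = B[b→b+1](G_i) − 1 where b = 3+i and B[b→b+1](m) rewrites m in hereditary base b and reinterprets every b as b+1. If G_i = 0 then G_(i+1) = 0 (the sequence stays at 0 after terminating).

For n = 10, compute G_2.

24

G_0=10  [base 3] 3^2 + 1  →[3↦4]→  4^2 + 1 = 17  −1 ⇒ G_1=16
G_1=16  [base 4] 4^2  →[4↦5]→  5^2 = 25  −1 ⇒ G_2=24
G_2=24  [base 5] 4·5 + 4  →[5↦6]→  4·6 + 4 = 28  −1 ⇒ G_3=27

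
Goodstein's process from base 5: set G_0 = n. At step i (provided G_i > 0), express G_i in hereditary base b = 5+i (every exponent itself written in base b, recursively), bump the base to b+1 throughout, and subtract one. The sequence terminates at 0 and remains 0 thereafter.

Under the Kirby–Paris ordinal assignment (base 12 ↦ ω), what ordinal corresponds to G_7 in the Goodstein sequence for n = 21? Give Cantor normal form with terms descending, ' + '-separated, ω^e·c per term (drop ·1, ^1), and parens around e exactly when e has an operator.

ω·3 + 1

G_0 = 21. HB_5(21) = 4·5 + 1. Bump = 25. G_1 = 24.
G_1 = 24. HB_6(24) = 4·6. Bump = 28. G_2 = 27.
G_2 = 27. HB_7(27) = 3·7 + 6. Bump = 30. G_3 = 29.
G_3 = 29. HB_8(29) = 3·8 + 5. Bump = 32. G_4 = 31.
G_4 = 31. HB_9(31) = 3·9 + 4. Bump = 34. G_5 = 33.
G_5 = 33. HB_10(33) = 3·10 + 3. Bump = 36. G_6 = 35.
G_6 = 35. HB_11(35) = 3·11 + 2. Bump = 38. G_7 = 37.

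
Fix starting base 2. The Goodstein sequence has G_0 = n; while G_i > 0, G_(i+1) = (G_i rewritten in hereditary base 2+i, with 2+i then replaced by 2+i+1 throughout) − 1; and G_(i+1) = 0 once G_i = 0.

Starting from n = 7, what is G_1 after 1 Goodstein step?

30

[0] 7 ≡ 2^2 + 2 + 1 (base 2). Lift 3: 31. −1: 30.
[1] 30 ≡ 3^3 + 3 (base 3). Lift 4: 260. −1: 259.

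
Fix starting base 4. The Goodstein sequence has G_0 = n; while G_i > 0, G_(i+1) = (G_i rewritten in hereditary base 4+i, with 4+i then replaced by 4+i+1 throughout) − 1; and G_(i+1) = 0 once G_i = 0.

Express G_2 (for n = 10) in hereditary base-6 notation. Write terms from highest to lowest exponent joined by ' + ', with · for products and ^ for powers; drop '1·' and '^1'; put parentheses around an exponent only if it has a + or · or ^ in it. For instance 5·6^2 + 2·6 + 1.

10 —HB4→ 2·4 + 2 —bump→ 2·5 + 2 = 12 —(−1)→ 11
11 —HB5→ 2·5 + 1 —bump→ 2·6 + 1 = 13 —(−1)→ 12
12 —HB6→ 2·6 —bump→ 2·7 = 14 —(−1)→ 13

2·6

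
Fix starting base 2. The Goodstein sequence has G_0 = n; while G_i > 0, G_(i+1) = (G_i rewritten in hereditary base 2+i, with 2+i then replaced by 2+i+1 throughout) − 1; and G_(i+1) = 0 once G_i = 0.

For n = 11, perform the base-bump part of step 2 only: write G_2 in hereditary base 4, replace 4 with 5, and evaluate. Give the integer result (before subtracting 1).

15628

G_0=11  [base 2] 2^(2 + 1) + 2 + 1  →[2↦3]→  3^(3 + 1) + 3 + 1 = 85  −1 ⇒ G_1=84
G_1=84  [base 3] 3^(3 + 1) + 3  →[3↦4]→  4^(4 + 1) + 4 = 1028  −1 ⇒ G_2=1027
G_2=1027  [base 4] 4^(4 + 1) + 3  →[4↦5]→  5^(5 + 1) + 3 = 15628  −1 ⇒ G_3=15627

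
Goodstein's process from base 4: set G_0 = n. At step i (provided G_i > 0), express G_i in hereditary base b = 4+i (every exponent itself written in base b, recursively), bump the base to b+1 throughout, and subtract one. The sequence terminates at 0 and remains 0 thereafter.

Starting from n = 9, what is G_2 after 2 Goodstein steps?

11

G_0=9  [base 4] 2·4 + 1  →[4↦5]→  2·5 + 1 = 11  −1 ⇒ G_1=10
G_1=10  [base 5] 2·5  →[5↦6]→  2·6 = 12  −1 ⇒ G_2=11
G_2=11  [base 6] 6 + 5  →[6↦7]→  7 + 5 = 12  −1 ⇒ G_3=11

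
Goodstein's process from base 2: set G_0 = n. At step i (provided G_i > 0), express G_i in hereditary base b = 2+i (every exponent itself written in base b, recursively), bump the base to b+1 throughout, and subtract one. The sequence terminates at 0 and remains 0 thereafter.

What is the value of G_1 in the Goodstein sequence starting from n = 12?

107

base 2: 12 = 2^(2 + 1) + 2^2; at 3: 3^(3 + 1) + 3^3 = 108; next = 107
base 3: 107 = 3^(3 + 1) + 2·3^2 + 2·3 + 2; at 4: 4^(4 + 1) + 2·4^2 + 2·4 + 2 = 1066; next = 1065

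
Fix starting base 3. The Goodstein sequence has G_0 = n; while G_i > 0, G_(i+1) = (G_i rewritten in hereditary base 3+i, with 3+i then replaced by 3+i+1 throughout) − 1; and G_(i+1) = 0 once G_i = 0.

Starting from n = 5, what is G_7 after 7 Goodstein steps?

1

(0) 5|_3 = 3 + 2 ↦ 4 + 2|_4 = 6 ⇒ 5
(1) 5|_4 = 4 + 1 ↦ 5 + 1|_5 = 6 ⇒ 5
(2) 5|_5 = 5 ↦ 6|_6 = 6 ⇒ 5
(3) 5|_6 = 5 ↦ 5|_7 = 5 ⇒ 4
(4) 4|_7 = 4 ↦ 4|_8 = 4 ⇒ 3
(5) 3|_8 = 3 ↦ 3|_9 = 3 ⇒ 2
(6) 2|_9 = 2 ↦ 2|_10 = 2 ⇒ 1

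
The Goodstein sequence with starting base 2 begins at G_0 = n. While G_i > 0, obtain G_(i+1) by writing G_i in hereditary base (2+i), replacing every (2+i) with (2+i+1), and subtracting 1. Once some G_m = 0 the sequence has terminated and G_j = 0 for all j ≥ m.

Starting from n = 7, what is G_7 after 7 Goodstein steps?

37665879

G_0 = 7. HB_2(7) = 2^2 + 2 + 1. Bump = 31. G_1 = 30.
G_1 = 30. HB_3(30) = 3^3 + 3. Bump = 260. G_2 = 259.
G_2 = 259. HB_4(259) = 4^4 + 3. Bump = 3128. G_3 = 3127.
G_3 = 3127. HB_5(3127) = 5^5 + 2. Bump = 46658. G_4 = 46657.
G_4 = 46657. HB_6(46657) = 6^6 + 1. Bump = 823544. G_5 = 823543.
G_5 = 823543. HB_7(823543) = 7^7. Bump = 16777216. G_6 = 16777215.
G_6 = 16777215. HB_8(16777215) = 7·8^7 + 7·8^6 + 7·8^5 + 7·8^4 + 7·8^3 + 7·8^2 + 7·8 + 7. Bump = 37665880. G_7 = 37665879.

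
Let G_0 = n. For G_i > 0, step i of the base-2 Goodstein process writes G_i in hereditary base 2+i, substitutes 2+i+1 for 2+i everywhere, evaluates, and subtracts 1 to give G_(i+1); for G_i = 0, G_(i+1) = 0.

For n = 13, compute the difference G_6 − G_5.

128453481

G_0 = 13. HB_2(13) = 2^(2 + 1) + 2^2 + 1. Bump = 109. G_1 = 108.
G_1 = 108. HB_3(108) = 3^(3 + 1) + 3^3. Bump = 1280. G_2 = 1279.
G_2 = 1279. HB_4(1279) = 4^(4 + 1) + 3·4^3 + 3·4^2 + 3·4 + 3. Bump = 16093. G_3 = 16092.
G_3 = 16092. HB_5(16092) = 5^(5 + 1) + 3·5^3 + 3·5^2 + 3·5 + 2. Bump = 280712. G_4 = 280711.
G_4 = 280711. HB_6(280711) = 6^(6 + 1) + 3·6^3 + 3·6^2 + 3·6 + 1. Bump = 5765999. G_5 = 5765998.
G_5 = 5765998. HB_7(5765998) = 7^(7 + 1) + 3·7^3 + 3·7^2 + 3·7. Bump = 134219480. G_6 = 134219479.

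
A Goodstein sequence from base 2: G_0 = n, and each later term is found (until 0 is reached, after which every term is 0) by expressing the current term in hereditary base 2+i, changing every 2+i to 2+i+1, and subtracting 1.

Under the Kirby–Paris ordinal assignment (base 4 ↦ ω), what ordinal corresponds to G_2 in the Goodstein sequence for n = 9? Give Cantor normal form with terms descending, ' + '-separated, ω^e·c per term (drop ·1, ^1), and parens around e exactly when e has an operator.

ω^ω·3 + ω^3·3 + ω^2·3 + ω·3 + 3

G_0 = 9. HB_2(9) = 2^(2 + 1) + 1. Bump = 82. G_1 = 81.
G_1 = 81. HB_3(81) = 3^(3 + 1). Bump = 1024. G_2 = 1023.
G_2 = 1023. HB_4(1023) = 3·4^4 + 3·4^3 + 3·4^2 + 3·4 + 3. Bump = 9843. G_3 = 9842.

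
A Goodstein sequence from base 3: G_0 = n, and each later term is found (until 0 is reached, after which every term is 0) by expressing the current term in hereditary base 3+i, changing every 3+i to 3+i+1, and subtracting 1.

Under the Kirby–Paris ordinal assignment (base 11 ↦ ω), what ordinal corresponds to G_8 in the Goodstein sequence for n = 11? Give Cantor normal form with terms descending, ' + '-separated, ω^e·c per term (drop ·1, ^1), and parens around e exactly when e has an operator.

ω·5

G_0 = 11. HB_3(11) = 3^2 + 2. Bump = 18. G_1 = 17.
G_1 = 17. HB_4(17) = 4^2 + 1. Bump = 26. G_2 = 25.
G_2 = 25. HB_5(25) = 5^2. Bump = 36. G_3 = 35.
G_3 = 35. HB_6(35) = 5·6 + 5. Bump = 40. G_4 = 39.
G_4 = 39. HB_7(39) = 5·7 + 4. Bump = 44. G_5 = 43.
G_5 = 43. HB_8(43) = 5·8 + 3. Bump = 48. G_6 = 47.
G_6 = 47. HB_9(47) = 5·9 + 2. Bump = 52. G_7 = 51.
G_7 = 51. HB_10(51) = 5·10 + 1. Bump = 56. G_8 = 55.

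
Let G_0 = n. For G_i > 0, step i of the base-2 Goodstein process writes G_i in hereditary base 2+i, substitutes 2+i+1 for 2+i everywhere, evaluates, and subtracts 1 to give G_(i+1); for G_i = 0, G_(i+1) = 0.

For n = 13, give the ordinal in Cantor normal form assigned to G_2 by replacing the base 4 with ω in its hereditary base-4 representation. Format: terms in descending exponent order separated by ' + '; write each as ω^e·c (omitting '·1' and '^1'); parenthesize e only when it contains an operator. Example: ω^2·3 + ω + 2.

ω^(ω + 1) + ω^3·3 + ω^2·3 + ω·3 + 3

step 0: 13 = 2^(2 + 1) + 2^2 + 1; sub 3 for 2: 3^(3 + 1) + 3^3 + 1; = 109; G_1 = 109−1 = 108
step 1: 108 = 3^(3 + 1) + 3^3; sub 4 for 3: 4^(4 + 1) + 4^4; = 1280; G_2 = 1280−1 = 1279
step 2: 1279 = 4^(4 + 1) + 3·4^3 + 3·4^2 + 3·4 + 3; sub 5 for 4: 5^(5 + 1) + 3·5^3 + 3·5^2 + 3·5 + 3; = 16093; G_3 = 16093−1 = 16092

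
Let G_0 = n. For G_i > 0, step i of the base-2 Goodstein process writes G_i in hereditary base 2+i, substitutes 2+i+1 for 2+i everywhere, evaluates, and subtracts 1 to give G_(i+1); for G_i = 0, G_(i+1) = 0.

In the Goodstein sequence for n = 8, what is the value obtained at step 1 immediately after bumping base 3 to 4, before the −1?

554

base 2: 8 = 2^(2 + 1); at 3: 3^(3 + 1) = 81; next = 80
base 3: 80 = 2·3^3 + 2·3^2 + 2·3 + 2; at 4: 2·4^4 + 2·4^2 + 2·4 + 2 = 554; next = 553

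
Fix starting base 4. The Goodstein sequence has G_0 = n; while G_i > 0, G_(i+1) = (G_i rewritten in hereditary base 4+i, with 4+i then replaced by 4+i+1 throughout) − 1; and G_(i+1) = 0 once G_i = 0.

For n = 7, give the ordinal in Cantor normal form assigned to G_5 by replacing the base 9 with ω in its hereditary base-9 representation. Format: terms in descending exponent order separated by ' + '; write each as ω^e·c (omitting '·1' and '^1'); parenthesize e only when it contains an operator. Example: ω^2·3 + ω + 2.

step 0: 7 = 4 + 3; sub 5 for 4: 5 + 3; = 8; G_1 = 8−1 = 7
step 1: 7 = 5 + 2; sub 6 for 5: 6 + 2; = 8; G_2 = 8−1 = 7
step 2: 7 = 6 + 1; sub 7 for 6: 7 + 1; = 8; G_3 = 8−1 = 7
step 3: 7 = 7; sub 8 for 7: 8; = 8; G_4 = 8−1 = 7
step 4: 7 = 7; sub 9 for 8: 7; = 7; G_5 = 7−1 = 6
step 5: 6 = 6; sub 10 for 9: 6; = 6; G_6 = 6−1 = 5

6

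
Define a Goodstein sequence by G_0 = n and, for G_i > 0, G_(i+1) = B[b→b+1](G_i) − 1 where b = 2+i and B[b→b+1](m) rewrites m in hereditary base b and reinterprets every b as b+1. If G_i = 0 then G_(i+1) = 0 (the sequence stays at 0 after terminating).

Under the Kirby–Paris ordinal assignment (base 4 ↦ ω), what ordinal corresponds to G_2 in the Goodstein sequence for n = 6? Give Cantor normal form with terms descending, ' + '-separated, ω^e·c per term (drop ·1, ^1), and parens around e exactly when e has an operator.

ω^ω + 1

step 0: 6 = 2^2 + 2; sub 3 for 2: 3^3 + 3; = 30; G_1 = 30−1 = 29
step 1: 29 = 3^3 + 2; sub 4 for 3: 4^4 + 2; = 258; G_2 = 258−1 = 257
step 2: 257 = 4^4 + 1; sub 5 for 4: 5^5 + 1; = 3126; G_3 = 3126−1 = 3125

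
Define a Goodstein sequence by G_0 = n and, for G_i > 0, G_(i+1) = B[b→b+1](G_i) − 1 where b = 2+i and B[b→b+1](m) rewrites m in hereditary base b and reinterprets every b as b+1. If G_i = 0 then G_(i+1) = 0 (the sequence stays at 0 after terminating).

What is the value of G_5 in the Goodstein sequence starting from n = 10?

base 2: 10 = 2^(2 + 1) + 2; at 3: 3^(3 + 1) + 3 = 84; next = 83
base 3: 83 = 3^(3 + 1) + 2; at 4: 4^(4 + 1) + 2 = 1026; next = 1025
base 4: 1025 = 4^(4 + 1) + 1; at 5: 5^(5 + 1) + 1 = 15626; next = 15625
base 5: 15625 = 5^(5 + 1); at 6: 6^(6 + 1) = 279936; next = 279935
base 6: 279935 = 5·6^6 + 5·6^5 + 5·6^4 + 5·6^3 + 5·6^2 + 5·6 + 5; at 7: 5·7^7 + 5·7^5 + 5·7^4 + 5·7^3 + 5·7^2 + 5·7 + 5 = 4215755; next = 4215754
base 7: 4215754 = 5·7^7 + 5·7^5 + 5·7^4 + 5·7^3 + 5·7^2 + 5·7 + 4; at 8: 5·8^8 + 5·8^5 + 5·8^4 + 5·8^3 + 5·8^2 + 5·8 + 4 = 84073324; next = 84073323

4215754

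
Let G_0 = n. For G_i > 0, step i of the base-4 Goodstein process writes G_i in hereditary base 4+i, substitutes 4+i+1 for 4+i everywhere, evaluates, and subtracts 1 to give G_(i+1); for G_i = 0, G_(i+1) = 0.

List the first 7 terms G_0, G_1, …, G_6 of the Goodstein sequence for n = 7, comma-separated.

7, 7, 7, 7, 7, 6, 5

G_0 = 7. HB_4(7) = 4 + 3. Bump = 8. G_1 = 7.
G_1 = 7. HB_5(7) = 5 + 2. Bump = 8. G_2 = 7.
G_2 = 7. HB_6(7) = 6 + 1. Bump = 8. G_3 = 7.
G_3 = 7. HB_7(7) = 7. Bump = 8. G_4 = 7.
G_4 = 7. HB_8(7) = 7. Bump = 7. G_5 = 6.
G_5 = 6. HB_9(6) = 6. Bump = 6. G_6 = 5.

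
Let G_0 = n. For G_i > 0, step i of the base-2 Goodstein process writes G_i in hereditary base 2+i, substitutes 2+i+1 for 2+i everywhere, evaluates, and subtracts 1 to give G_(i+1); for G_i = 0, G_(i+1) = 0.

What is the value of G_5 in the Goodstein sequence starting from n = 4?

[0] 4 ≡ 2^2 (base 2). Lift 3: 27. −1: 26.
[1] 26 ≡ 2·3^2 + 2·3 + 2 (base 3). Lift 4: 42. −1: 41.
[2] 41 ≡ 2·4^2 + 2·4 + 1 (base 4). Lift 5: 61. −1: 60.
[3] 60 ≡ 2·5^2 + 2·5 (base 5). Lift 6: 84. −1: 83.
[4] 83 ≡ 2·6^2 + 6 + 5 (base 6). Lift 7: 110. −1: 109.

109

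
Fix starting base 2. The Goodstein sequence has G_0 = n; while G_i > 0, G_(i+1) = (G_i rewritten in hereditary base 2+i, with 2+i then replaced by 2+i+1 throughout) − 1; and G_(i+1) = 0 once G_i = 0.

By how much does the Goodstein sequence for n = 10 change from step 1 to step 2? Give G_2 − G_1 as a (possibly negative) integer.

i=0: 10 = 2^(2 + 1) + 2 (b=2); 2→3: 3^(3 + 1) + 3 = 84; 84−1 = 83
i=1: 83 = 3^(3 + 1) + 2 (b=3); 3→4: 4^(4 + 1) + 2 = 1026; 1026−1 = 1025

942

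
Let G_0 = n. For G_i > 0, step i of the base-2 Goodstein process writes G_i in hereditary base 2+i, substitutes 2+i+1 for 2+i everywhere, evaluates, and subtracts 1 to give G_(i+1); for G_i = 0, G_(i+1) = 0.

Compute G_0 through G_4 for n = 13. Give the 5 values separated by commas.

[0] 13 ≡ 2^(2 + 1) + 2^2 + 1 (base 2). Lift 3: 109. −1: 108.
[1] 108 ≡ 3^(3 + 1) + 3^3 (base 3). Lift 4: 1280. −1: 1279.
[2] 1279 ≡ 4^(4 + 1) + 3·4^3 + 3·4^2 + 3·4 + 3 (base 4). Lift 5: 16093. −1: 16092.
[3] 16092 ≡ 5^(5 + 1) + 3·5^3 + 3·5^2 + 3·5 + 2 (base 5). Lift 6: 280712. −1: 280711.

13, 108, 1279, 16092, 280711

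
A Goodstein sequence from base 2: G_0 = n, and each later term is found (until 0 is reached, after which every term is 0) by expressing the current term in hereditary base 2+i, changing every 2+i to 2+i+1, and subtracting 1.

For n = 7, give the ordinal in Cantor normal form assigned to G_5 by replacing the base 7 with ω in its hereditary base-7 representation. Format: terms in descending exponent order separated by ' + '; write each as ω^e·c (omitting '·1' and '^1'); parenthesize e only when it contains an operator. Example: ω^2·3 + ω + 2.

step 0: 7 = 2^2 + 2 + 1; sub 3 for 2: 3^3 + 3 + 1; = 31; G_1 = 31−1 = 30
step 1: 30 = 3^3 + 3; sub 4 for 3: 4^4 + 4; = 260; G_2 = 260−1 = 259
step 2: 259 = 4^4 + 3; sub 5 for 4: 5^5 + 3; = 3128; G_3 = 3128−1 = 3127
step 3: 3127 = 5^5 + 2; sub 6 for 5: 6^6 + 2; = 46658; G_4 = 46658−1 = 46657
step 4: 46657 = 6^6 + 1; sub 7 for 6: 7^7 + 1; = 823544; G_5 = 823544−1 = 823543
step 5: 823543 = 7^7; sub 8 for 7: 8^8; = 16777216; G_6 = 16777216−1 = 16777215

ω^ω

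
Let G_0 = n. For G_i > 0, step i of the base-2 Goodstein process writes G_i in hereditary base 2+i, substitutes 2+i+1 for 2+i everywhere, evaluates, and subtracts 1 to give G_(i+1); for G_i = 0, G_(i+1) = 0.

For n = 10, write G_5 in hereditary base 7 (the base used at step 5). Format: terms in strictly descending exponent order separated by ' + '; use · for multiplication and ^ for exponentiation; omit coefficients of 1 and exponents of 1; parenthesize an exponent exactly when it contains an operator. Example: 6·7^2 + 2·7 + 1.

i=0: 10 = 2^(2 + 1) + 2 (b=2); 2→3: 3^(3 + 1) + 3 = 84; 84−1 = 83
i=1: 83 = 3^(3 + 1) + 2 (b=3); 3→4: 4^(4 + 1) + 2 = 1026; 1026−1 = 1025
i=2: 1025 = 4^(4 + 1) + 1 (b=4); 4→5: 5^(5 + 1) + 1 = 15626; 15626−1 = 15625
i=3: 15625 = 5^(5 + 1) (b=5); 5→6: 6^(6 + 1) = 279936; 279936−1 = 279935
i=4: 279935 = 5·6^6 + 5·6^5 + 5·6^4 + 5·6^3 + 5·6^2 + 5·6 + 5 (b=6); 6→7: 5·7^7 + 5·7^5 + 5·7^4 + 5·7^3 + 5·7^2 + 5·7 + 5 = 4215755; 4215755−1 = 4215754

5·7^7 + 5·7^5 + 5·7^4 + 5·7^3 + 5·7^2 + 5·7 + 4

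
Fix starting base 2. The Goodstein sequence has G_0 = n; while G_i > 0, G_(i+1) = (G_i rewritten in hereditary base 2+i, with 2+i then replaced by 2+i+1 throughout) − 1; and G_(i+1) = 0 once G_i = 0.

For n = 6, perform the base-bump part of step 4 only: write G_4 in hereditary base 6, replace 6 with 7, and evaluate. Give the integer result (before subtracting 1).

98040

step 0: 6 = 2^2 + 2; sub 3 for 2: 3^3 + 3; = 30; G_1 = 30−1 = 29
step 1: 29 = 3^3 + 2; sub 4 for 3: 4^4 + 2; = 258; G_2 = 258−1 = 257
step 2: 257 = 4^4 + 1; sub 5 for 4: 5^5 + 1; = 3126; G_3 = 3126−1 = 3125
step 3: 3125 = 5^5; sub 6 for 5: 6^6; = 46656; G_4 = 46656−1 = 46655
step 4: 46655 = 5·6^5 + 5·6^4 + 5·6^3 + 5·6^2 + 5·6 + 5; sub 7 for 6: 5·7^5 + 5·7^4 + 5·7^3 + 5·7^2 + 5·7 + 5; = 98040; G_5 = 98040−1 = 98039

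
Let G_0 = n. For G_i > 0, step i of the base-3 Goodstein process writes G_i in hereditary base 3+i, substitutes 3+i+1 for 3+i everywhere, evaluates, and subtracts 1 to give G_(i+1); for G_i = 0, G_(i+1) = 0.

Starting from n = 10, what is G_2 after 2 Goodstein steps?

[0] 10 ≡ 3^2 + 1 (base 3). Lift 4: 17. −1: 16.
[1] 16 ≡ 4^2 (base 4). Lift 5: 25. −1: 24.

24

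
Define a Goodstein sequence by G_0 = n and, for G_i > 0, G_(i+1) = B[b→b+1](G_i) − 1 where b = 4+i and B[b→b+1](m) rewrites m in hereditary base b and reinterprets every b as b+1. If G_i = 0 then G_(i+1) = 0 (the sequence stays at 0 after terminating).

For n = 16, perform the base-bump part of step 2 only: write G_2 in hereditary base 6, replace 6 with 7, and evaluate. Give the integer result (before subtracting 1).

31

(0) 16|_4 = 4^2 ↦ 5^2|_5 = 25 ⇒ 24
(1) 24|_5 = 4·5 + 4 ↦ 4·6 + 4|_6 = 28 ⇒ 27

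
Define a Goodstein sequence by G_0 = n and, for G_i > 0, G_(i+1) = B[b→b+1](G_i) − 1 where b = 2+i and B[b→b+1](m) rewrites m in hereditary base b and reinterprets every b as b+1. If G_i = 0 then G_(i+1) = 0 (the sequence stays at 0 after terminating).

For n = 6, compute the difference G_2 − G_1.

228

base 2: 6 = 2^2 + 2; at 3: 3^3 + 3 = 30; next = 29
base 3: 29 = 3^3 + 2; at 4: 4^4 + 2 = 258; next = 257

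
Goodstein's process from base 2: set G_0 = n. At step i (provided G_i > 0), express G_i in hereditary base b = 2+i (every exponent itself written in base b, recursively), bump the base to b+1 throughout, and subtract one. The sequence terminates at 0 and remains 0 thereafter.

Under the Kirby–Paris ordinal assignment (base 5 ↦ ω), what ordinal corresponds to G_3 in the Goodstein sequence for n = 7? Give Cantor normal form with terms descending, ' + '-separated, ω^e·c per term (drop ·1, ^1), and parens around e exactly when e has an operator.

ω^ω + 2

7 —HB2→ 2^2 + 2 + 1 —bump→ 3^3 + 3 + 1 = 31 —(−1)→ 30
30 —HB3→ 3^3 + 3 —bump→ 4^4 + 4 = 260 —(−1)→ 259
259 —HB4→ 4^4 + 3 —bump→ 5^5 + 3 = 3128 —(−1)→ 3127
3127 —HB5→ 5^5 + 2 —bump→ 6^6 + 2 = 46658 —(−1)→ 46657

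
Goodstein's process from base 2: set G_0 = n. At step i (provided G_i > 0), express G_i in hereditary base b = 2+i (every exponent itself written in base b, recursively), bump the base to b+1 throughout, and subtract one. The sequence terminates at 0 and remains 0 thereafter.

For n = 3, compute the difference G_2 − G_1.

G_0=3  [base 2] 2 + 1  →[2↦3]→  3 + 1 = 4  −1 ⇒ G_1=3
G_1=3  [base 3] 3  →[3↦4]→  4 = 4  −1 ⇒ G_2=3

0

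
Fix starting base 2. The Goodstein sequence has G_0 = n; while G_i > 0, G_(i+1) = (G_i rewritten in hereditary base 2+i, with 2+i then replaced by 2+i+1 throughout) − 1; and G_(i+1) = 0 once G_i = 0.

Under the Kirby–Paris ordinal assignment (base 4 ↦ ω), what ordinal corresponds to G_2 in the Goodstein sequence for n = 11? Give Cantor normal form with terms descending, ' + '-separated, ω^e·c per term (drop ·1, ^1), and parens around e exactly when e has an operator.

11 —HB2→ 2^(2 + 1) + 2 + 1 —bump→ 3^(3 + 1) + 3 + 1 = 85 —(−1)→ 84
84 —HB3→ 3^(3 + 1) + 3 —bump→ 4^(4 + 1) + 4 = 1028 —(−1)→ 1027

ω^(ω + 1) + 3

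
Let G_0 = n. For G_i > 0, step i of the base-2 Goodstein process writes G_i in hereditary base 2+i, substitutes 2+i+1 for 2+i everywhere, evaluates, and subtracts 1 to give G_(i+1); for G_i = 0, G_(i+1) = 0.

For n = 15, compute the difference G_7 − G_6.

step 0: 15 = 2^(2 + 1) + 2^2 + 2 + 1; sub 3 for 2: 3^(3 + 1) + 3^3 + 3 + 1; = 112; G_1 = 112−1 = 111
step 1: 111 = 3^(3 + 1) + 3^3 + 3; sub 4 for 3: 4^(4 + 1) + 4^4 + 4; = 1284; G_2 = 1284−1 = 1283
step 2: 1283 = 4^(4 + 1) + 4^4 + 3; sub 5 for 4: 5^(5 + 1) + 5^5 + 3; = 18753; G_3 = 18753−1 = 18752
step 3: 18752 = 5^(5 + 1) + 5^5 + 2; sub 6 for 5: 6^(6 + 1) + 6^6 + 2; = 326594; G_4 = 326594−1 = 326593
step 4: 326593 = 6^(6 + 1) + 6^6 + 1; sub 7 for 6: 7^(7 + 1) + 7^7 + 1; = 6588345; G_5 = 6588345−1 = 6588344
step 5: 6588344 = 7^(7 + 1) + 7^7; sub 8 for 7: 8^(8 + 1) + 8^8; = 150994944; G_6 = 150994944−1 = 150994943
step 6: 150994943 = 8^(8 + 1) + 7·8^7 + 7·8^6 + 7·8^5 + 7·8^4 + 7·8^3 + 7·8^2 + 7·8 + 7; sub 9 for 8: 9^(9 + 1) + 7·9^7 + 7·9^6 + 7·9^5 + 7·9^4 + 7·9^3 + 7·9^2 + 7·9 + 7; = 3524450281; G_7 = 3524450281−1 = 3524450280

3373455337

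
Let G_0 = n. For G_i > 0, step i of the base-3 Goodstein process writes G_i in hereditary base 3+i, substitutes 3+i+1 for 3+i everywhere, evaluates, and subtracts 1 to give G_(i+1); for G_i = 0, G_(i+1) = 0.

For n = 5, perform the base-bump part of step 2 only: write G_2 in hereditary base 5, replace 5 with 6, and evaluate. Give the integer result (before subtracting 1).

6

[0] 5 ≡ 3 + 2 (base 3). Lift 4: 6. −1: 5.
[1] 5 ≡ 4 + 1 (base 4). Lift 5: 6. −1: 5.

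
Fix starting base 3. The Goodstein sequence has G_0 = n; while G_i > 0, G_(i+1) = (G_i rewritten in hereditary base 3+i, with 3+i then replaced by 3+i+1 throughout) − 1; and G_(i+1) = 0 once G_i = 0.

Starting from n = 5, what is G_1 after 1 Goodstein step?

[0] 5 ≡ 3 + 2 (base 3). Lift 4: 6. −1: 5.
[1] 5 ≡ 4 + 1 (base 4). Lift 5: 6. −1: 5.

5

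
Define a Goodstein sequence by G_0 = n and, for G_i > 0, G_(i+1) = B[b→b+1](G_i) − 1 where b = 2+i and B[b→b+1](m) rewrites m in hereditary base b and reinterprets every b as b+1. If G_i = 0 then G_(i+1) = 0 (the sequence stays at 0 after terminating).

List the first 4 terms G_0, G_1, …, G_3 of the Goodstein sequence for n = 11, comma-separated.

base 2: 11 = 2^(2 + 1) + 2 + 1; at 3: 3^(3 + 1) + 3 + 1 = 85; next = 84
base 3: 84 = 3^(3 + 1) + 3; at 4: 4^(4 + 1) + 4 = 1028; next = 1027
base 4: 1027 = 4^(4 + 1) + 3; at 5: 5^(5 + 1) + 3 = 15628; next = 15627

11, 84, 1027, 15627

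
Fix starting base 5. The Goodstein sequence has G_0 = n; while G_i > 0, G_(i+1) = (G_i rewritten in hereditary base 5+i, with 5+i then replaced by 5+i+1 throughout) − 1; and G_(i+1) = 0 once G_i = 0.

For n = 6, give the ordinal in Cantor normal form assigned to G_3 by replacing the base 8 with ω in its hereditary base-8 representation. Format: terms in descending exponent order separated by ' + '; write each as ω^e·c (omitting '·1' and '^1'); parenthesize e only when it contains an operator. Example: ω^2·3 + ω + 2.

i=0: 6 = 5 + 1 (b=5); 5→6: 6 + 1 = 7; 7−1 = 6
i=1: 6 = 6 (b=6); 6→7: 7 = 7; 7−1 = 6
i=2: 6 = 6 (b=7); 7→8: 6 = 6; 6−1 = 5
i=3: 5 = 5 (b=8); 8→9: 5 = 5; 5−1 = 4

5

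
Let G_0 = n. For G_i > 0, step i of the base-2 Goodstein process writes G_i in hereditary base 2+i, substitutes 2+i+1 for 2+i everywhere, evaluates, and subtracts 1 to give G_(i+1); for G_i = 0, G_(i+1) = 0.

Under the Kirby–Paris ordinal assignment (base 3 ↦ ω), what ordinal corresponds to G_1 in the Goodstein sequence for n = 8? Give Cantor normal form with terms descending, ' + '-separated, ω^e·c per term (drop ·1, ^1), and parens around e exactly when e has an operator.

(0) 8|_2 = 2^(2 + 1) ↦ 3^(3 + 1)|_3 = 81 ⇒ 80
(1) 80|_3 = 2·3^3 + 2·3^2 + 2·3 + 2 ↦ 2·4^4 + 2·4^2 + 2·4 + 2|_4 = 554 ⇒ 553

ω^ω·2 + ω^2·2 + ω·2 + 2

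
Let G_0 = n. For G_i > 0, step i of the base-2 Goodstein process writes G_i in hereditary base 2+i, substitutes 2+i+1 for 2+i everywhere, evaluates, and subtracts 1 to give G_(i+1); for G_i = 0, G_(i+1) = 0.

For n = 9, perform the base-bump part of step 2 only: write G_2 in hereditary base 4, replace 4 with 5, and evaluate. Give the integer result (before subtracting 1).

G_0 = 9. HB_2(9) = 2^(2 + 1) + 1. Bump = 82. G_1 = 81.
G_1 = 81. HB_3(81) = 3^(3 + 1). Bump = 1024. G_2 = 1023.
G_2 = 1023. HB_4(1023) = 3·4^4 + 3·4^3 + 3·4^2 + 3·4 + 3. Bump = 9843. G_3 = 9842.

9843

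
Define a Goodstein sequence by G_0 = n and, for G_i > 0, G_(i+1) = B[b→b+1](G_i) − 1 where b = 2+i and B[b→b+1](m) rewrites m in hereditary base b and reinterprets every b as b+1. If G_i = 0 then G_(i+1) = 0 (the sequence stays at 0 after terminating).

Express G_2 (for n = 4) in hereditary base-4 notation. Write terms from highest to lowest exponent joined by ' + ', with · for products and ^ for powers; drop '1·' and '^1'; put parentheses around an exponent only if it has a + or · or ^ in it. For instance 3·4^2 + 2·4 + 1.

2·4^2 + 2·4 + 1

G_0=4  [base 2] 2^2  →[2↦3]→  3^3 = 27  −1 ⇒ G_1=26
G_1=26  [base 3] 2·3^2 + 2·3 + 2  →[3↦4]→  2·4^2 + 2·4 + 2 = 42  −1 ⇒ G_2=41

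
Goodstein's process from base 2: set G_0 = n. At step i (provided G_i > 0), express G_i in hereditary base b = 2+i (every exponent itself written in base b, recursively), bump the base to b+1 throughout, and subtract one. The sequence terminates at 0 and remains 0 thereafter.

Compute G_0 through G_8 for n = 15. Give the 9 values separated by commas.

G_0 = 15. HB_2(15) = 2^(2 + 1) + 2^2 + 2 + 1. Bump = 112. G_1 = 111.
G_1 = 111. HB_3(111) = 3^(3 + 1) + 3^3 + 3. Bump = 1284. G_2 = 1283.
G_2 = 1283. HB_4(1283) = 4^(4 + 1) + 4^4 + 3. Bump = 18753. G_3 = 18752.
G_3 = 18752. HB_5(18752) = 5^(5 + 1) + 5^5 + 2. Bump = 326594. G_4 = 326593.
G_4 = 326593. HB_6(326593) = 6^(6 + 1) + 6^6 + 1. Bump = 6588345. G_5 = 6588344.
G_5 = 6588344. HB_7(6588344) = 7^(7 + 1) + 7^7. Bump = 150994944. G_6 = 150994943.
G_6 = 150994943. HB_8(150994943) = 8^(8 + 1) + 7·8^7 + 7·8^6 + 7·8^5 + 7·8^4 + 7·8^3 + 7·8^2 + 7·8 + 7. Bump = 3524450281. G_7 = 3524450280.
G_7 = 3524450280. HB_9(3524450280) = 9^(9 + 1) + 7·9^7 + 7·9^6 + 7·9^5 + 7·9^4 + 7·9^3 + 7·9^2 + 7·9 + 6. Bump = 100077777776. G_8 = 100077777775.

15, 111, 1283, 18752, 326593, 6588344, 150994943, 3524450280, 100077777775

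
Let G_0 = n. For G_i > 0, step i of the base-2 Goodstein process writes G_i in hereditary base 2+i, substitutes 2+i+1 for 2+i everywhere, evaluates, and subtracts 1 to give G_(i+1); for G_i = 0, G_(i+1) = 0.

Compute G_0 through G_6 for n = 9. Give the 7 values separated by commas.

9 —HB2→ 2^(2 + 1) + 1 —bump→ 3^(3 + 1) + 1 = 82 —(−1)→ 81
81 —HB3→ 3^(3 + 1) —bump→ 4^(4 + 1) = 1024 —(−1)→ 1023
1023 —HB4→ 3·4^4 + 3·4^3 + 3·4^2 + 3·4 + 3 —bump→ 3·5^5 + 3·5^3 + 3·5^2 + 3·5 + 3 = 9843 —(−1)→ 9842
9842 —HB5→ 3·5^5 + 3·5^3 + 3·5^2 + 3·5 + 2 —bump→ 3·6^6 + 3·6^3 + 3·6^2 + 3·6 + 2 = 140744 —(−1)→ 140743
140743 —HB6→ 3·6^6 + 3·6^3 + 3·6^2 + 3·6 + 1 —bump→ 3·7^7 + 3·7^3 + 3·7^2 + 3·7 + 1 = 2471827 —(−1)→ 2471826
2471826 —HB7→ 3·7^7 + 3·7^3 + 3·7^2 + 3·7 —bump→ 3·8^8 + 3·8^3 + 3·8^2 + 3·8 = 50333400 —(−1)→ 50333399

9, 81, 1023, 9842, 140743, 2471826, 50333399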